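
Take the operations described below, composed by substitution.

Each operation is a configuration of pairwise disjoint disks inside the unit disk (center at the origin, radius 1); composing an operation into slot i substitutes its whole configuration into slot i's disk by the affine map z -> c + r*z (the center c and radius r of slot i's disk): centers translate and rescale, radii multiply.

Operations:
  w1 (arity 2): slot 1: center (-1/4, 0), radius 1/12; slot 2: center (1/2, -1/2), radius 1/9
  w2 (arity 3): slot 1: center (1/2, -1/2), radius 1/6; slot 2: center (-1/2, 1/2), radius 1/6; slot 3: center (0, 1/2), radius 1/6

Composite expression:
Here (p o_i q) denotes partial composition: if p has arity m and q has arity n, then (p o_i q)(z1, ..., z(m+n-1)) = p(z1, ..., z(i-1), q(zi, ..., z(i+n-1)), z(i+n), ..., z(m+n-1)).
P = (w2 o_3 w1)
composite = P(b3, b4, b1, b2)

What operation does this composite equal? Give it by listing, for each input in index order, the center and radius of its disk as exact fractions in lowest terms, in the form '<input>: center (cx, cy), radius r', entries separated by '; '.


Only the slot chain above each b matters under w2; compose those maps.
input b3: composing its 1 substitution step yields center (1/2, -1/2), radius 1/6
input b4: composing its 1 substitution step yields center (-1/2, 1/2), radius 1/6
input b1: composing its 2 substitution steps yields center (-1/24, 1/2), radius 1/72
input b2: composing its 2 substitution steps yields center (1/12, 5/12), radius 1/54

b1: center (-1/24, 1/2), radius 1/72; b2: center (1/12, 5/12), radius 1/54; b3: center (1/2, -1/2), radius 1/6; b4: center (-1/2, 1/2), radius 1/6


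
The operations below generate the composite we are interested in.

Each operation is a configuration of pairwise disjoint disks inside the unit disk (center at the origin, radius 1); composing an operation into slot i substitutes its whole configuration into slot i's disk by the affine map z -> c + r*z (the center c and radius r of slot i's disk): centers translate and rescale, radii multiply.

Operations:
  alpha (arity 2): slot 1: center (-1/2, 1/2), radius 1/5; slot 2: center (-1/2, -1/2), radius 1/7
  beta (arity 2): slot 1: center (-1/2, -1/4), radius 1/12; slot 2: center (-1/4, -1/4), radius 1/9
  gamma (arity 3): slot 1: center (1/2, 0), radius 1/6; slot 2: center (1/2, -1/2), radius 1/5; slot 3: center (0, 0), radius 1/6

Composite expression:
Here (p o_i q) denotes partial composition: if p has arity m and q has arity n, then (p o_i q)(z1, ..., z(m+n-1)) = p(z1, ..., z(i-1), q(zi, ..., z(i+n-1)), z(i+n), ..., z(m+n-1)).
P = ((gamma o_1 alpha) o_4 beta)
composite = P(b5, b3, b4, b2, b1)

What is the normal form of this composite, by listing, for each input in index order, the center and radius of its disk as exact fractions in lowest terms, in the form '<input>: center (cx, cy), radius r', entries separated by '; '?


b1: center (-1/24, -1/24), radius 1/54; b2: center (-1/12, -1/24), radius 1/72; b3: center (5/12, -1/12), radius 1/42; b4: center (1/2, -1/2), radius 1/5; b5: center (5/12, 1/12), radius 1/30


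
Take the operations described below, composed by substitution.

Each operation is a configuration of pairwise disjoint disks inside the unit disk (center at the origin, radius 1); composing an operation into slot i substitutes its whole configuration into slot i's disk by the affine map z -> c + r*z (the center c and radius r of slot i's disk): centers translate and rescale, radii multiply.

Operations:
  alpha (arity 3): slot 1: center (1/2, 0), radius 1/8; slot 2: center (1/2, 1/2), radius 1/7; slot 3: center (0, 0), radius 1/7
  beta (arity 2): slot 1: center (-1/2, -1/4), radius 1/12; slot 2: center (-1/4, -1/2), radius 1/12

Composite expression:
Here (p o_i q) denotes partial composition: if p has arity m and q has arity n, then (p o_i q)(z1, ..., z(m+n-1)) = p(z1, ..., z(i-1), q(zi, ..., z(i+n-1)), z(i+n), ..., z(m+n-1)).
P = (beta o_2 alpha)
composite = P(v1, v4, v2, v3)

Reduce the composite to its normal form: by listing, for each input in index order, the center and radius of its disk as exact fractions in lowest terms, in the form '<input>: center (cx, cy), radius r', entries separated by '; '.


v1: center (-1/2, -1/4), radius 1/12; v2: center (-5/24, -11/24), radius 1/84; v3: center (-1/4, -1/2), radius 1/84; v4: center (-5/24, -1/2), radius 1/96

Each v-disk chains the slot maps above it in beta; radii multiply.
input v1: composing its 1 substitution step yields center (-1/2, -1/4), radius 1/12
input v4: composing its 2 substitution steps yields center (-5/24, -1/2), radius 1/96
input v2: composing its 2 substitution steps yields center (-5/24, -11/24), radius 1/84
input v3: composing its 2 substitution steps yields center (-1/4, -1/2), radius 1/84


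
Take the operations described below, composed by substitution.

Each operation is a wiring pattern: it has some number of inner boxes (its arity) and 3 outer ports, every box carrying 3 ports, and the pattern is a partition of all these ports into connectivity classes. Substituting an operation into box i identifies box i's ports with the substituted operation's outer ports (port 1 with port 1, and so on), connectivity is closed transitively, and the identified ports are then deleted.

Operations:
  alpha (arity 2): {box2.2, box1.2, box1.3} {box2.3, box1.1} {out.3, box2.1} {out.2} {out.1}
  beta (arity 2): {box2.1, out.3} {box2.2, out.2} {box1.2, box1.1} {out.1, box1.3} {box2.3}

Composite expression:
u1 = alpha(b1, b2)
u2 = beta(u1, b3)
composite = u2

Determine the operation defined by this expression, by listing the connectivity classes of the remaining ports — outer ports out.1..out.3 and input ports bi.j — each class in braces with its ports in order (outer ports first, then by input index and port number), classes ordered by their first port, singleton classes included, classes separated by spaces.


{out.1, b2.1} {out.2, b3.2} {out.3, b3.1} {b1.1, b2.3} {b1.2, b1.3, b2.2} {b3.3}

Two ports join when wires chain via beta-identified ports.
the subtree at alpha composes to {out.1} {out.2} {out.3, b2.1} {b1.1, b2.3} {b1.2, b1.3, b2.2} on (b1, b2); out.j = own outer ports
the subtree at beta composes to {out.1, b2.1} {out.2, b3.2} {out.3, b3.1} {b1.1, b2.3} {b1.2, b1.3, b2.2} {b3.3} on (b1, b2, b3); out.j = own outer ports


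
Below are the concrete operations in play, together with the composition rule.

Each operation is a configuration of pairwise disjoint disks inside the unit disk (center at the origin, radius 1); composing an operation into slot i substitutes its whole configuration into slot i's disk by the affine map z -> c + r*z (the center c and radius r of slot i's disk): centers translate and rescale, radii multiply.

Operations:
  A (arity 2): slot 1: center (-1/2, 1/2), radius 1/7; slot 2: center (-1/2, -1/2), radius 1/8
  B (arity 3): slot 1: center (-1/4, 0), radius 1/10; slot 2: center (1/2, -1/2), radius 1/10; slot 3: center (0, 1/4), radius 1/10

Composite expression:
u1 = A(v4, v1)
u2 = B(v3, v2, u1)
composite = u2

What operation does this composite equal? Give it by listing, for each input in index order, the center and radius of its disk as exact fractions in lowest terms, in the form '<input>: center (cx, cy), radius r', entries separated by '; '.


v1: center (-1/20, 1/5), radius 1/80; v2: center (1/2, -1/2), radius 1/10; v3: center (-1/4, 0), radius 1/10; v4: center (-1/20, 3/10), radius 1/70

Only the slot chain above each v matters under B; compose those maps.
for v3, the 1-step affine chain lands on center (-1/4, 0), radius 1/10
for v2, the 1-step affine chain lands on center (1/2, -1/2), radius 1/10
for v4, the 2-step affine chain lands on center (-1/20, 3/10), radius 1/70
for v1, the 2-step affine chain lands on center (-1/20, 1/5), radius 1/80


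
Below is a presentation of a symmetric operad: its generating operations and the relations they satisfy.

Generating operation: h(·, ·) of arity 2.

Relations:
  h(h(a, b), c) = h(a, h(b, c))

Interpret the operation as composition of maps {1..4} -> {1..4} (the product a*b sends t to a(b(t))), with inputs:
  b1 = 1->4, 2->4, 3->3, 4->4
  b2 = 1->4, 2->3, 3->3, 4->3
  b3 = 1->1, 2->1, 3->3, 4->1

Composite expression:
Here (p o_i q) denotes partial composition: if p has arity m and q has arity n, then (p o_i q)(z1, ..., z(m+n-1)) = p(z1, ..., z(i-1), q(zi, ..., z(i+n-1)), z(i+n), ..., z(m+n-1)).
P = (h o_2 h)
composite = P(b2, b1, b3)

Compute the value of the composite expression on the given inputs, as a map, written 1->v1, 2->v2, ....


1->3, 2->3, 3->3, 4->3


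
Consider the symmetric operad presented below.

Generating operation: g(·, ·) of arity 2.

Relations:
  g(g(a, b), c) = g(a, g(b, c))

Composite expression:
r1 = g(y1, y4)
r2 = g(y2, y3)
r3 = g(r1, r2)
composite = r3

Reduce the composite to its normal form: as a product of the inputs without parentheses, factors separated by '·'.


All parenthesizations of g agree; list the y-inputs left to right.
g(y1, y4) spells out as y1 · y4
g(y2, y3) spells out as y2 · y3
g(g(y1, y4), g(y2, y3)) spells out as y1 · y4 · y2 · y3

y1 · y4 · y2 · y3


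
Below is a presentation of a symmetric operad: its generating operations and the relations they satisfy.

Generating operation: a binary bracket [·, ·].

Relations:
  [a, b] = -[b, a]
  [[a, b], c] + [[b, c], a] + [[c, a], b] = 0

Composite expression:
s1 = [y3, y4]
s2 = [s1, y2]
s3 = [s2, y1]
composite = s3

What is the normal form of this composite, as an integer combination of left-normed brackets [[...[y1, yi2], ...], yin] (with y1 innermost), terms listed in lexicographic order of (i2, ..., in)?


[[[y1, y2], y3], y4] - [[[y1, y2], y4], y3] - [[[y1, y3], y4], y2] + [[[y1, y4], y3], y2]

Left-normed coefficients sit on the y1-initial expansion words.
Composite bracket: [[[y3, y4], y2], y1]
The bracket unfolds into 8 signed words via [a, b] = ab - ba (2^3 = 8).
Only words starting with y1 matter:
  y1y2y3y4 appears with sign +1, giving the term +[[[y1, y2], y3], y4]
  y1y2y4y3 appears with sign -1, giving the term -[[[y1, y2], y4], y3]
  y1y3y4y2 appears with sign -1, giving the term -[[[y1, y3], y4], y2]
  y1y4y3y2 appears with sign +1, giving the term +[[[y1, y4], y3], y2]


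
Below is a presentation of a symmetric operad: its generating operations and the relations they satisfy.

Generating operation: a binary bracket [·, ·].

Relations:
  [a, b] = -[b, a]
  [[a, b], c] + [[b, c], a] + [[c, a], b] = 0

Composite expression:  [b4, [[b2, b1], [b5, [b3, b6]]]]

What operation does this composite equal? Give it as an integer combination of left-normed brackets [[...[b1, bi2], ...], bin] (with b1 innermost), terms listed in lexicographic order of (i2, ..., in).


-[[[[[b1, b2], b3], b6], b5], b4] + [[[[[b1, b2], b5], b3], b6], b4] - [[[[[b1, b2], b5], b6], b3], b4] + [[[[[b1, b2], b6], b3], b5], b4]

Expand each bracket as ab - ba; the b1-initial words give the coefficients.
Composite bracket: [b4, [[b2, b1], [b5, [b3, b6]]]]
The bracket unfolds into 32 signed words via [a, b] = ab - ba (2^5 = 32).
The b1-initial words carry the normal form:
  from b1b2b3b6b5b4, sign -1: term -[[[[[b1, b2], b3], b6], b5], b4]
  from b1b2b5b3b6b4, sign +1: term +[[[[[b1, b2], b5], b3], b6], b4]
  from b1b2b5b6b3b4, sign -1: term -[[[[[b1, b2], b5], b6], b3], b4]
  from b1b2b6b3b5b4, sign +1: term +[[[[[b1, b2], b6], b3], b5], b4]


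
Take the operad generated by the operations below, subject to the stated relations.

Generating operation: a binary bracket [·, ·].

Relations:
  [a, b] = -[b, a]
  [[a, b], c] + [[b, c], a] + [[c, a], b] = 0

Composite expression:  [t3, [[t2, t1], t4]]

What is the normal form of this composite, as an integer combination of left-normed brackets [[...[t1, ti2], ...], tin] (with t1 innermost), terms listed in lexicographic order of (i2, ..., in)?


In the tensor algebra, words opening t1 carry the t1-anchored form.
Composite bracket: [t3, [[t2, t1], t4]]
Full expansion: 8 signed words from ab - ba (2^3 = 8).
Only words starting with t1 matter:
  sign of t1t2t4t3 is +1, so it contributes +[[[t1, t2], t4], t3]

[[[t1, t2], t4], t3]


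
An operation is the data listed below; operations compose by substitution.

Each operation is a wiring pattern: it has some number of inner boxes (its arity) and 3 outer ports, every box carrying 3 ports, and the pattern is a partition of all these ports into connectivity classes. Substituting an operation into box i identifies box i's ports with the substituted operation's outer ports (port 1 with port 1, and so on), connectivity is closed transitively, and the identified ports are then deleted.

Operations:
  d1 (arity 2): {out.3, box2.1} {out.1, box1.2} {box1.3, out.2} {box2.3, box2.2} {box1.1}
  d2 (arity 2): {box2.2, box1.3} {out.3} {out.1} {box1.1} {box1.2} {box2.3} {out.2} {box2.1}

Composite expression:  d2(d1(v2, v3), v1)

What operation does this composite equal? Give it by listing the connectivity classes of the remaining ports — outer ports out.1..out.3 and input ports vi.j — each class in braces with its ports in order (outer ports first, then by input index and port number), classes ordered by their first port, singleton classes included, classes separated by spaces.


Two ports join when wires chain via d2-identified ports.
after d1, the pattern on (v2, v3) reads {out.1, v2.2} {out.2, v2.3} {out.3, v3.1} {v2.1} {v3.2, v3.3} (out.j = its outer ports)
after d2, the pattern on (v2, v3, v1) reads {out.1} {out.2} {out.3} {v1.1} {v1.2, v3.1} {v1.3} {v2.1} {v2.2} {v2.3} {v3.2, v3.3} (out.j = its outer ports)

{out.1} {out.2} {out.3} {v1.1} {v1.2, v3.1} {v1.3} {v2.1} {v2.2} {v2.3} {v3.2, v3.3}


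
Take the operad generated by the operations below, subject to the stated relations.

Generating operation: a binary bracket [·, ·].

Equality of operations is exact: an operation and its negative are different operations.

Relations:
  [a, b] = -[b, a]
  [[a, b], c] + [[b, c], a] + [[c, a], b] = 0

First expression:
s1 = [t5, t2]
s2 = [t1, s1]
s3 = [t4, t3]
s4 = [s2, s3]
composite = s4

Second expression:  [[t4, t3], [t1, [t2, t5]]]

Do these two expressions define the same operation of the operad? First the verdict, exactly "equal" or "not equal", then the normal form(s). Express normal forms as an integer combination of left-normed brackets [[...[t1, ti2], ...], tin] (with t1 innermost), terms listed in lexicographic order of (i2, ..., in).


equal; the common form is [[[[t1, t2], t5], t3], t4] - [[[[t1, t2], t5], t4], t3] - [[[[t1, t5], t2], t3], t4] + [[[[t1, t5], t2], t4], t3]

The first expression reduces to [[[[t1, t2], t5], t3], t4] - [[[[t1, t2], t5], t4], t3] - [[[[t1, t5], t2], t3], t4] + [[[[t1, t5], t2], t4], t3]
The second expression reduces to [[[[t1, t2], t5], t3], t4] - [[[[t1, t2], t5], t4], t3] - [[[[t1, t5], t2], t3], t4] + [[[[t1, t5], t2], t4], t3]
One common form — equal.


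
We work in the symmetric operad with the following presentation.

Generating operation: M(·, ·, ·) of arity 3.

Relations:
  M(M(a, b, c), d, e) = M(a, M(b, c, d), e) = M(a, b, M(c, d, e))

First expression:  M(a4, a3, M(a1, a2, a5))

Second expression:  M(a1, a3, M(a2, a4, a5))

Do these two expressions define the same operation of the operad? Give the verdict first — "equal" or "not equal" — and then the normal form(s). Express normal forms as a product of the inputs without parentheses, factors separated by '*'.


Reducing the first expression gives a4 * a3 * a1 * a2 * a5
Reducing the second expression gives a1 * a3 * a2 * a4 * a5
Distinct normal forms: not equal.

not equal: they reduce to a4 * a3 * a1 * a2 * a5 and a1 * a3 * a2 * a4 * a5


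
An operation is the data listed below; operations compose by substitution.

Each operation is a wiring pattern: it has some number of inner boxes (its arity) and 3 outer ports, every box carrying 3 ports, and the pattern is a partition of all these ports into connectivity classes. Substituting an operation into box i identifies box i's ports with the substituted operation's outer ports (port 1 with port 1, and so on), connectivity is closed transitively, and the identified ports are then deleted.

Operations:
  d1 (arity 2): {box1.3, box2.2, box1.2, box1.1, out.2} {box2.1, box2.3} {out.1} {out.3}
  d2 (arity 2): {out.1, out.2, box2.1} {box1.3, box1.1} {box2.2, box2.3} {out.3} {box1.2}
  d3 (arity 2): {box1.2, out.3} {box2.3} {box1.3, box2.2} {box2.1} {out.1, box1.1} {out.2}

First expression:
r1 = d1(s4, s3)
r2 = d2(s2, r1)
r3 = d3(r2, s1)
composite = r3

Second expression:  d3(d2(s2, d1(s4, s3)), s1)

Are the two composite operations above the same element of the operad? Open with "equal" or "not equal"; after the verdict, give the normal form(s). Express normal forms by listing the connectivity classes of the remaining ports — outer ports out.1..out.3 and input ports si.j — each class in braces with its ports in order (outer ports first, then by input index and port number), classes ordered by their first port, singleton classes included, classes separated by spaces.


equal: each reduces to {out.1, out.3} {out.2} {s1.1} {s1.2} {s1.3} {s2.1, s2.3} {s2.2} {s3.1, s3.3} {s3.2, s4.1, s4.2, s4.3}

In normal form, the first expression is {out.1, out.3} {out.2} {s1.1} {s1.2} {s1.3} {s2.1, s2.3} {s2.2} {s3.1, s3.3} {s3.2, s4.1, s4.2, s4.3}
In normal form, the second expression is {out.1, out.3} {out.2} {s1.1} {s1.2} {s1.3} {s2.1, s2.3} {s2.2} {s3.1, s3.3} {s3.2, s4.1, s4.2, s4.3}
The forms coincide; equal.


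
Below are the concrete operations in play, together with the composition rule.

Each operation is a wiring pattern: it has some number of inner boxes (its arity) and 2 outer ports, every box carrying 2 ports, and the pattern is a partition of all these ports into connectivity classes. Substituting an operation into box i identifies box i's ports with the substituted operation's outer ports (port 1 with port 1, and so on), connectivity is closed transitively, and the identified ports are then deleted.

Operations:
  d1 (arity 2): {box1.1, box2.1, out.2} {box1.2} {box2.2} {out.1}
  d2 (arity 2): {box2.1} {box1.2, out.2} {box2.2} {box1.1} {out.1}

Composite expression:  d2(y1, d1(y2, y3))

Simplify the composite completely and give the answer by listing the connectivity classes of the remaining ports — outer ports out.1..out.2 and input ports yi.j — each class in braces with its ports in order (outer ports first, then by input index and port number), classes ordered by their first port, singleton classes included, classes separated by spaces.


Substituting into d2 glues patterns; closure does the rest.
the subtree at d1 composes to {out.1} {out.2, y2.1, y3.1} {y2.2} {y3.2} on (y2, y3); out.j = own outer ports
the subtree at d2 composes to {out.1} {out.2, y1.2} {y1.1} {y2.1, y3.1} {y2.2} {y3.2} on (y1, y2, y3); out.j = own outer ports

{out.1} {out.2, y1.2} {y1.1} {y2.1, y3.1} {y2.2} {y3.2}


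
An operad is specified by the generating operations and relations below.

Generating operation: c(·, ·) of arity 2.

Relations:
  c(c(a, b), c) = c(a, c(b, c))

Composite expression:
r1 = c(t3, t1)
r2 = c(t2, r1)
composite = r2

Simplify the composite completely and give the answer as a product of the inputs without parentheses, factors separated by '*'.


t2 * t3 * t1

All parenthesizations of c agree; list the t-inputs left to right.
c(t3, t1) spells out as t3 * t1
c(t2, c(t3, t1)) spells out as t2 * t3 * t1


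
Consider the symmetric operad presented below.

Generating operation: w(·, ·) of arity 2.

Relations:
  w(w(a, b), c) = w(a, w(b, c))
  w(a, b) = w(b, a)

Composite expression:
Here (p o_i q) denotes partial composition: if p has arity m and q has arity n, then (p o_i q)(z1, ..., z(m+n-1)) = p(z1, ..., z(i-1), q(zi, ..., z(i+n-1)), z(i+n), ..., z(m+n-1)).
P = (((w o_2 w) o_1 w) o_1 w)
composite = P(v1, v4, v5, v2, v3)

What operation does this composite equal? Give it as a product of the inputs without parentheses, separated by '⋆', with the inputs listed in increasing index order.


v1 ⋆ v2 ⋆ v3 ⋆ v4 ⋆ v5

Both nesting and order wash out for w; what remains is which v's occur.
w(v1, v4) collapses to v1 ⋆ v4
w(w(v1, v4), v5) collapses to v1 ⋆ v4 ⋆ v5
w(v2, v3) collapses to v2 ⋆ v3
w(w(w(v1, v4), v5), w(v2, v3)) collapses to v1 ⋆ v4 ⋆ v5 ⋆ v2 ⋆ v3
rearranged into index order: v1 ⋆ v2 ⋆ v3 ⋆ v4 ⋆ v5


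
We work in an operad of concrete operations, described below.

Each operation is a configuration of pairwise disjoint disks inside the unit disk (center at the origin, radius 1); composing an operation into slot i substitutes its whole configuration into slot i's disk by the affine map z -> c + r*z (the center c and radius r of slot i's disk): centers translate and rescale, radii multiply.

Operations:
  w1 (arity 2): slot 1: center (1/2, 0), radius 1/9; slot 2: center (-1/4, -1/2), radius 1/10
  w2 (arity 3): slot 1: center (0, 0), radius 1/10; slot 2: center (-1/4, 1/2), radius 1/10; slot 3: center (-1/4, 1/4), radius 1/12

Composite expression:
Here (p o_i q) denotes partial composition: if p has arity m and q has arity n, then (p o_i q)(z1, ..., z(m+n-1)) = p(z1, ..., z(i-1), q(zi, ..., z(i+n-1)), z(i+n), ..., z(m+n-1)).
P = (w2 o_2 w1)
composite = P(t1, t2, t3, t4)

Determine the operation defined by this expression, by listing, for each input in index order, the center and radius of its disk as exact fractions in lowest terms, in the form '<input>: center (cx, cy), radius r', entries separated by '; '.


Nesting under w2 composes maps z -> c + r*z down each t-path.
for t1, the 1-step affine chain lands on center (0, 0), radius 1/10
for t2, the 2-step affine chain lands on center (-1/5, 1/2), radius 1/90
for t3, the 2-step affine chain lands on center (-11/40, 9/20), radius 1/100
for t4, the 1-step affine chain lands on center (-1/4, 1/4), radius 1/12

t1: center (0, 0), radius 1/10; t2: center (-1/5, 1/2), radius 1/90; t3: center (-11/40, 9/20), radius 1/100; t4: center (-1/4, 1/4), radius 1/12


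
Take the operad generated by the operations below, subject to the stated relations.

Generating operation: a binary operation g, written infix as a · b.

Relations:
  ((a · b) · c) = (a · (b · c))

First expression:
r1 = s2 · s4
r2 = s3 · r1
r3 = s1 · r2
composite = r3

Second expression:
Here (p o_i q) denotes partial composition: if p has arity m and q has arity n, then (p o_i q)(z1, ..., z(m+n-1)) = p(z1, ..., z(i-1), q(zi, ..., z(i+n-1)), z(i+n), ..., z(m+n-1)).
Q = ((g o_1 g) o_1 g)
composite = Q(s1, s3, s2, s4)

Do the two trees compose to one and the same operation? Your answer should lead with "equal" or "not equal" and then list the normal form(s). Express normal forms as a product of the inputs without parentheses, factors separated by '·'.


equal — both sides give s1 · s3 · s2 · s4

The first expression, normalized: s1 · s3 · s2 · s4
The second expression, normalized: s1 · s3 · s2 · s4
One common form — equal.


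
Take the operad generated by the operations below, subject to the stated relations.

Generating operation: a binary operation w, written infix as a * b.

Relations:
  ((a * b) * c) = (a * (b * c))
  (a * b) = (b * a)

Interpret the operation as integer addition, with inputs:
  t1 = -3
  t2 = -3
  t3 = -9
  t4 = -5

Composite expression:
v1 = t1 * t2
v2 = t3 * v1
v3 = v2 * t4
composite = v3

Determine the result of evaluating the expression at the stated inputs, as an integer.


(t1 * t2) = -6
(t3 * (t1 * t2)) = -15
((t3 * (t1 * t2)) * t4) = -20

-20


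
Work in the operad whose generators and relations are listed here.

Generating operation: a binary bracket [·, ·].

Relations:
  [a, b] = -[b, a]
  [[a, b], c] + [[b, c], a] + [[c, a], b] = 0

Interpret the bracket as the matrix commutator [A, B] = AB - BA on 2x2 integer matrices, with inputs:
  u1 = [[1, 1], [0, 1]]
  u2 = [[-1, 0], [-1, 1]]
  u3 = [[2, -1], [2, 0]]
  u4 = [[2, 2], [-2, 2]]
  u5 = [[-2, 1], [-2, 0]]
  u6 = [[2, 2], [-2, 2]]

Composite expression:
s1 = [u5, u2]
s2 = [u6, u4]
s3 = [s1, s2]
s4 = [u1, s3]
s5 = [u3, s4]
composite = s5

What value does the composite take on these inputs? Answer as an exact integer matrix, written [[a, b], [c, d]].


[[0, 0], [0, 0]]

[u5, u2] = [[-1, 2], [2, 1]]
[u6, u4] = [[0, 0], [0, 0]]
[[u5, u2], [u6, u4]] = [[0, 0], [0, 0]]
[u1, [[u5, u2], [u6, u4]]] = [[0, 0], [0, 0]]
[u3, [u1, [[u5, u2], [u6, u4]]]] = [[0, 0], [0, 0]]


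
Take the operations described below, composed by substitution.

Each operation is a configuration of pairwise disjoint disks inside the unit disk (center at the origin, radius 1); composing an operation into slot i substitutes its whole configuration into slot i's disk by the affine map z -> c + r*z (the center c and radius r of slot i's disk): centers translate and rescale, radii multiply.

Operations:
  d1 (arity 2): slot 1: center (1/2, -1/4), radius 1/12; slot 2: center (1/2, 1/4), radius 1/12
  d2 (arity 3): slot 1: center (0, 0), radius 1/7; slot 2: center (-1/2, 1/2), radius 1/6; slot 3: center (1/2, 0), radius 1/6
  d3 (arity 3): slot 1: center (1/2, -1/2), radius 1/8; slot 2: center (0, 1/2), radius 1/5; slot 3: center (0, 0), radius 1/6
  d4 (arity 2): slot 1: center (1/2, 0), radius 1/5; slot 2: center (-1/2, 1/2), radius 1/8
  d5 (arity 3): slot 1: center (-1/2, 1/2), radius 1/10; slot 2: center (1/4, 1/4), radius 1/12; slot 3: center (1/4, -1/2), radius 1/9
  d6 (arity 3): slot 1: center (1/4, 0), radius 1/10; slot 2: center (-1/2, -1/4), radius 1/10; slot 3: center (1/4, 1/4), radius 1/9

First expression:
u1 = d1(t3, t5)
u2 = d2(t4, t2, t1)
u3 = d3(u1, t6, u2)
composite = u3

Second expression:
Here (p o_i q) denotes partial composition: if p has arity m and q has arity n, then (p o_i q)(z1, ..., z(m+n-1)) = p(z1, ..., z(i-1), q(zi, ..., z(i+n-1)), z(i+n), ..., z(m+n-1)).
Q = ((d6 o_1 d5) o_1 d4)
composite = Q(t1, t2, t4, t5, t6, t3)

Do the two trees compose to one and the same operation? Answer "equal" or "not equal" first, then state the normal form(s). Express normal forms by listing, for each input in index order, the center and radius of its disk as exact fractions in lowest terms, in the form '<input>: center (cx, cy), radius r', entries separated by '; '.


not equal: they reduce to t1: center (1/12, 0), radius 1/36; t2: center (-1/12, 1/12), radius 1/36; t3: center (9/16, -17/32), radius 1/96; t4: center (0, 0), radius 1/42; t5: center (9/16, -15/32), radius 1/96; t6: center (0, 1/2), radius 1/5 and t1: center (41/200, 1/20), radius 1/500; t2: center (39/200, 11/200), radius 1/800; t3: center (1/4, 1/4), radius 1/9; t4: center (11/40, 1/40), radius 1/120; t5: center (11/40, -1/20), radius 1/90; t6: center (-1/2, -1/4), radius 1/10

The first composite normalizes to t1: center (1/12, 0), radius 1/36; t2: center (-1/12, 1/12), radius 1/36; t3: center (9/16, -17/32), radius 1/96; t4: center (0, 0), radius 1/42; t5: center (9/16, -15/32), radius 1/96; t6: center (0, 1/2), radius 1/5
The second composite normalizes to t1: center (41/200, 1/20), radius 1/500; t2: center (39/200, 11/200), radius 1/800; t3: center (1/4, 1/4), radius 1/9; t4: center (11/40, 1/40), radius 1/120; t5: center (11/40, -1/20), radius 1/90; t6: center (-1/2, -1/4), radius 1/10
The forms do not match — not equal.


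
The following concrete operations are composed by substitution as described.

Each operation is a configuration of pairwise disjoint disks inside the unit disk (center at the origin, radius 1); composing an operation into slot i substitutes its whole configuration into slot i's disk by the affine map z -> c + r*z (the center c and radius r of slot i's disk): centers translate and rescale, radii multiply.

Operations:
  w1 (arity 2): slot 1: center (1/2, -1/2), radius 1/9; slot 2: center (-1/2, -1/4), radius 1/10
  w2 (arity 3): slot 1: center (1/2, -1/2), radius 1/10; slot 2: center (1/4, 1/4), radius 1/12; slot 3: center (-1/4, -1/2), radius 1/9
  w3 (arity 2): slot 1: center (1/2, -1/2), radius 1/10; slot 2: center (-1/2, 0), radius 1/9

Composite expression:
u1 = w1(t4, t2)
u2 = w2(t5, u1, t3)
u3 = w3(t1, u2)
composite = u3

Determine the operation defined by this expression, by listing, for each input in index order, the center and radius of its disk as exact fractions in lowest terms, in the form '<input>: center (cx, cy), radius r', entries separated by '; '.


t1: center (1/2, -1/2), radius 1/10; t2: center (-103/216, 11/432), radius 1/1080; t3: center (-19/36, -1/18), radius 1/81; t4: center (-101/216, 5/216), radius 1/972; t5: center (-4/9, -1/18), radius 1/90

Follow each t-input down from w3: c' goes to c + r*c', radius to r*r'.
tracing t1 down its 1-map path: center (1/2, -1/2), radius 1/10
tracing t5 down its 2-map path: center (-4/9, -1/18), radius 1/90
tracing t4 down its 3-map path: center (-101/216, 5/216), radius 1/972
tracing t2 down its 3-map path: center (-103/216, 11/432), radius 1/1080
tracing t3 down its 2-map path: center (-19/36, -1/18), radius 1/81


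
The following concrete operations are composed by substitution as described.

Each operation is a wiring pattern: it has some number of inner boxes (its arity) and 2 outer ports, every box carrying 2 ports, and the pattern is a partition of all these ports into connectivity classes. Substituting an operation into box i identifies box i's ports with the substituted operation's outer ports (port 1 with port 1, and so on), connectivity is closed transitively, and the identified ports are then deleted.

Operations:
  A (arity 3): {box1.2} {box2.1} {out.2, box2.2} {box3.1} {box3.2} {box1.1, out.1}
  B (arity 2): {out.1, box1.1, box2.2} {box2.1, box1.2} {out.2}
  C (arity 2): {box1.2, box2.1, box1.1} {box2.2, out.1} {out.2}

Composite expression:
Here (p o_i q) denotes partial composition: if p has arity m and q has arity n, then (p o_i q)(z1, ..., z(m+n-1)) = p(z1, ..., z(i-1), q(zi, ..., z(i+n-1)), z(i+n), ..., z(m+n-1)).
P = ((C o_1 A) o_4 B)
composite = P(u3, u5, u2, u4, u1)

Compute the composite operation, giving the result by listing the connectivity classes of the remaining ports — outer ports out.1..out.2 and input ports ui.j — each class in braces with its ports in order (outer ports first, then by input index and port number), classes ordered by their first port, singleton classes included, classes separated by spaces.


{out.1} {out.2} {u1.1, u4.2} {u1.2, u3.1, u4.1, u5.2} {u2.1} {u2.2} {u3.2} {u5.1}

Substituting into C glues patterns; closure does the rest.
after A, the pattern on (u3, u5, u2) reads {out.1, u3.1} {out.2, u5.2} {u2.1} {u2.2} {u3.2} {u5.1} (out.j = its outer ports)
after B, the pattern on (u4, u1) reads {out.1, u1.2, u4.1} {out.2} {u1.1, u4.2} (out.j = its outer ports)
after C, the pattern on (u3, u5, u2, u4, u1) reads {out.1} {out.2} {u1.1, u4.2} {u1.2, u3.1, u4.1, u5.2} {u2.1} {u2.2} {u3.2} {u5.1} (out.j = its outer ports)


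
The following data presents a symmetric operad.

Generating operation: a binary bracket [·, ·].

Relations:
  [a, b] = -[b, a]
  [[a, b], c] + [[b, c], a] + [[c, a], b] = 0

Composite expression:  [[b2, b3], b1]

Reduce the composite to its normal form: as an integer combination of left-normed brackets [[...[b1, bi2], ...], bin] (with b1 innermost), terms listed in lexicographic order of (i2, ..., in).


-[[b1, b2], b3] + [[b1, b3], b2]

Skip Jacobi rewriting: expand, keep b1-initial words, read off terms.
Composite bracket: [[b2, b3], b1]
Expanding via [a, b] = ab - ba: 4 signed words (2^2 = 4).
Only words starting with b1 matter:
  the word b1b2b3 carries sign -1 and contributes -[[b1, b2], b3]
  the word b1b3b2 carries sign +1 and contributes +[[b1, b3], b2]


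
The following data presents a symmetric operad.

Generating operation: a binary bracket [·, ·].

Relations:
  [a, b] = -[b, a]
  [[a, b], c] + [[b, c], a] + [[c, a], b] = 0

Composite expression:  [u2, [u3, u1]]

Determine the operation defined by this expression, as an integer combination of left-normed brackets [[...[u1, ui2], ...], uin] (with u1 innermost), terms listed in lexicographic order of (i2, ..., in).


[[u1, u3], u2]

In the tensor algebra, words opening u1 carry the u1-anchored form.
Composite bracket: [u2, [u3, u1]]
The bracket unfolds into 4 signed words via [a, b] = ab - ba (2^2 = 4).
Keep just the words that open with u1:
  u1u3u2 appears with sign +1, giving the term +[[u1, u3], u2]


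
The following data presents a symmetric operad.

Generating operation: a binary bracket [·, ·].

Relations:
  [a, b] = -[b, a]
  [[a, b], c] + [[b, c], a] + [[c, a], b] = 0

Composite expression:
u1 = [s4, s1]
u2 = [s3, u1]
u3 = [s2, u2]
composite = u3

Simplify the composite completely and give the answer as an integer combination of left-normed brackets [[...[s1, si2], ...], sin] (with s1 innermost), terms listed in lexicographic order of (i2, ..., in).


-[[[s1, s4], s3], s2]

Skip Jacobi rewriting: expand, keep s1-initial words, read off terms.
Composite bracket: [s2, [s3, [s4, s1]]]
Full expansion: 8 signed words from ab - ba (2^3 = 8).
Coefficients come from the s1-initial words:
  from s1s4s3s2, sign -1: term -[[[s1, s4], s3], s2]


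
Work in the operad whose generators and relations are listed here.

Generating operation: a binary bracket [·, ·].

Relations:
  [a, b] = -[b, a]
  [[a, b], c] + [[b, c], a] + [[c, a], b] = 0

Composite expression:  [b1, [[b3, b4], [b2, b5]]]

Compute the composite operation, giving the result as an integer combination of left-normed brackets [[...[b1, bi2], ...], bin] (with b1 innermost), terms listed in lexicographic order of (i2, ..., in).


-[[[[b1, b2], b5], b3], b4] + [[[[b1, b2], b5], b4], b3] + [[[[b1, b3], b4], b2], b5] - [[[[b1, b3], b4], b5], b2] - [[[[b1, b4], b3], b2], b5] + [[[[b1, b4], b3], b5], b2] + [[[[b1, b5], b2], b3], b4] - [[[[b1, b5], b2], b4], b3]

A multilinear Lie element is pinned by b1-initial words (b1 innermost).
Composite bracket: [b1, [[b3, b4], [b2, b5]]]
Expanding via [a, b] = ab - ba: 16 signed words (2^4 = 16).
The b1-initial words carry the normal form:
  from b1b2b5b3b4, sign -1: term -[[[[b1, b2], b5], b3], b4]
  from b1b2b5b4b3, sign +1: term +[[[[b1, b2], b5], b4], b3]
  from b1b3b4b2b5, sign +1: term +[[[[b1, b3], b4], b2], b5]
  from b1b3b4b5b2, sign -1: term -[[[[b1, b3], b4], b5], b2]
  from b1b4b3b2b5, sign -1: term -[[[[b1, b4], b3], b2], b5]
  from b1b4b3b5b2, sign +1: term +[[[[b1, b4], b3], b5], b2]
  from b1b5b2b3b4, sign +1: term +[[[[b1, b5], b2], b3], b4]
  from b1b5b2b4b3, sign -1: term -[[[[b1, b5], b2], b4], b3]


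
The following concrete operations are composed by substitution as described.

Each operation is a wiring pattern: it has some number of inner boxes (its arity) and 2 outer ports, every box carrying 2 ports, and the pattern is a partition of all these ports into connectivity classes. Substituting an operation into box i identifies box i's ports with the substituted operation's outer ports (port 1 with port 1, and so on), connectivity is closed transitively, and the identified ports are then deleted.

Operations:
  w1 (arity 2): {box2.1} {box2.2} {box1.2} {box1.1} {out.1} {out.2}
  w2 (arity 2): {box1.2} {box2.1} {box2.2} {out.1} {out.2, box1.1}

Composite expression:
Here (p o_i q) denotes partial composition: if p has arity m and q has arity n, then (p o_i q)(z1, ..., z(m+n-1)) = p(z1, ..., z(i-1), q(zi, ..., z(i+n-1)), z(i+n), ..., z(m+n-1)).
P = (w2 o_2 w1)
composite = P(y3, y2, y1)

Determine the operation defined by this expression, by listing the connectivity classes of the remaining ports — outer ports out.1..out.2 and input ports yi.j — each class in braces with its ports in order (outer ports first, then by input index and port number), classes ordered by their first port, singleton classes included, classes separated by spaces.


{out.1} {out.2, y3.1} {y1.1} {y1.2} {y2.1} {y2.2} {y3.2}

Reachability decides: close wires over w2-identified ports.
stage w1: inputs (y2, y1), connectivity {out.1} {out.2} {y1.1} {y1.2} {y2.1} {y2.2}, out.j its boundary
stage w2: inputs (y3, y2, y1), connectivity {out.1} {out.2, y3.1} {y1.1} {y1.2} {y2.1} {y2.2} {y3.2}, out.j its boundary


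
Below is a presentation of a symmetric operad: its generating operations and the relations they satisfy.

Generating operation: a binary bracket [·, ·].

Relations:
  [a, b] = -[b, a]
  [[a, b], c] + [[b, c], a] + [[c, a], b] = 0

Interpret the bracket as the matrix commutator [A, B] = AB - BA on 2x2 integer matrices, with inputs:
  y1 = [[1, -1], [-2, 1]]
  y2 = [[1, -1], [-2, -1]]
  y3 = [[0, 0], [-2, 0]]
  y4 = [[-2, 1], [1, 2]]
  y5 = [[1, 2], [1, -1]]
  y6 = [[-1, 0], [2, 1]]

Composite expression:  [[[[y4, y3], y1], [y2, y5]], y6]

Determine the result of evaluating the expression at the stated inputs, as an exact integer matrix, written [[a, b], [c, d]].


[[-240, -240], [192, 240]]

[y4, y3] = [[-2, 0], [-8, 2]]
[[y4, y3], y1] = [[-8, 4], [-8, 8]]
[y2, y5] = [[3, 6], [-6, -3]]
[[[y4, y3], y1], [y2, y5]] = [[24, -120], [-144, -24]]
[[[[y4, y3], y1], [y2, y5]], y6] = [[-240, -240], [192, 240]]


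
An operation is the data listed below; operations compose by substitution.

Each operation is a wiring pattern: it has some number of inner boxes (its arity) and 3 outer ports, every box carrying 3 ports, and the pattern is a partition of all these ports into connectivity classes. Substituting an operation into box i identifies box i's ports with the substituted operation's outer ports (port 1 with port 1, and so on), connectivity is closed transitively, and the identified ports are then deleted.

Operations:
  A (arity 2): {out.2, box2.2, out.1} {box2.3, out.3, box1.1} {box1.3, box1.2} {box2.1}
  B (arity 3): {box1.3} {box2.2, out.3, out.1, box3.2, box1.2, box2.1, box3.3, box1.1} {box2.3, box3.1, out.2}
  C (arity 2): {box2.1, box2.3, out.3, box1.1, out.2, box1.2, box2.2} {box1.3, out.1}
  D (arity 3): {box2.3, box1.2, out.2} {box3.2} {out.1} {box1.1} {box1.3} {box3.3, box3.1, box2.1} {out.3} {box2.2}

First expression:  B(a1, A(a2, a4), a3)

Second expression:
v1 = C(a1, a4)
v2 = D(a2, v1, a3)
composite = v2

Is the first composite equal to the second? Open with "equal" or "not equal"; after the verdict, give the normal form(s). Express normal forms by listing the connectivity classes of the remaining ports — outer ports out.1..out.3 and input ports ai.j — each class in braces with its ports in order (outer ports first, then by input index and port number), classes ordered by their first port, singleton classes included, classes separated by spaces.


not equal; first: {out.1, out.3, a1.1, a1.2, a3.2, a3.3, a4.2} {out.2, a2.1, a3.1, a4.3} {a1.3} {a2.2, a2.3} {a4.1}; second: {out.1} {out.2, a1.1, a1.2, a2.2, a4.1, a4.2, a4.3} {out.3} {a1.3, a3.1, a3.3} {a2.1} {a2.3} {a3.2}

The first composite normalizes to {out.1, out.3, a1.1, a1.2, a3.2, a3.3, a4.2} {out.2, a2.1, a3.1, a4.3} {a1.3} {a2.2, a2.3} {a4.1}
The second composite normalizes to {out.1} {out.2, a1.1, a1.2, a2.2, a4.1, a4.2, a4.3} {out.3} {a1.3, a3.1, a3.3} {a2.1} {a2.3} {a3.2}
Distinct normal forms: not equal.


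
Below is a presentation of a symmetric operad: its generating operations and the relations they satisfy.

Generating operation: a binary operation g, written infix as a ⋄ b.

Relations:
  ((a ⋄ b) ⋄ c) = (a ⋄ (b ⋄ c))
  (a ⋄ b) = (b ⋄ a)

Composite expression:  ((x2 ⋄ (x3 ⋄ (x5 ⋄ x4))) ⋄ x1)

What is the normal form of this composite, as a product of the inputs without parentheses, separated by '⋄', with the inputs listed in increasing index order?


x1 ⋄ x2 ⋄ x3 ⋄ x4 ⋄ x5


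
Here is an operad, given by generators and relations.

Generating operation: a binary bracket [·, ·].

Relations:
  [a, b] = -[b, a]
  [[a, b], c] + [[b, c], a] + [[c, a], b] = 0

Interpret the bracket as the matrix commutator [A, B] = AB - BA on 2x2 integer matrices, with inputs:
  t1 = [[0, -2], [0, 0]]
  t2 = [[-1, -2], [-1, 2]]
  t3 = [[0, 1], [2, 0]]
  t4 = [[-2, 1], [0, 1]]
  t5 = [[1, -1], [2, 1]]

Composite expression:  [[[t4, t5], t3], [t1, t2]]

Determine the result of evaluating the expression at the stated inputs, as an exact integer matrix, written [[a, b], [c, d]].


[t4, t5] = [[2, 3], [6, -2]]
[[t4, t5], t3] = [[0, 4], [-8, 0]]
[t1, t2] = [[2, -6], [0, -2]]
[[[t4, t5], t3], [t1, t2]] = [[-48, -16], [-32, 48]]

[[-48, -16], [-32, 48]]


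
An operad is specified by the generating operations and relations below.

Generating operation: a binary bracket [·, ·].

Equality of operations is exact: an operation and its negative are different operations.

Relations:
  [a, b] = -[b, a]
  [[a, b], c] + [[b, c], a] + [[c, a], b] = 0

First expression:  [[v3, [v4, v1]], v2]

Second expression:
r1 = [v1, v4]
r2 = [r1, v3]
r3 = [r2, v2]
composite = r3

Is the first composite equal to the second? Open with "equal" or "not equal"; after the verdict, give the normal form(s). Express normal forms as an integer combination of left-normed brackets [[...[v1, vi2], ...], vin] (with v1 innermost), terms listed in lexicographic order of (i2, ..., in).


equal: each reduces to [[[v1, v4], v3], v2]

Reducing the first expression gives [[[v1, v4], v3], v2]
Reducing the second expression gives [[[v1, v4], v3], v2]
Identical normal forms: equal.
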